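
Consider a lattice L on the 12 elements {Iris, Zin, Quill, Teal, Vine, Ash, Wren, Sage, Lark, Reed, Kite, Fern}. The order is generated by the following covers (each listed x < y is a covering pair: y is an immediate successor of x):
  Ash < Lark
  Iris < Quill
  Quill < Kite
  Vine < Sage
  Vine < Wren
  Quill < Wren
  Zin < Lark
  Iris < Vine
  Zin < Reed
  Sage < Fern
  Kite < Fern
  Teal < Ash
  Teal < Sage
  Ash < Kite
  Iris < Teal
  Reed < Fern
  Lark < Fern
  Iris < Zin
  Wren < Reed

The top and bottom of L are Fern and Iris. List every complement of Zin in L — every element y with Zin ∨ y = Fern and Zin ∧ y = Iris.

Kite, Sage

Need y with Zin ∨ y = Fern and Zin ∧ y = Iris.
Checking each element gives: Kite, Sage.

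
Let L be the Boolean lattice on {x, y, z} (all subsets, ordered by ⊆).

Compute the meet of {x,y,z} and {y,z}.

{y,z}

Under ⊆, meet is intersection: {x,y,z} ∩ {y,z} = {y,z}.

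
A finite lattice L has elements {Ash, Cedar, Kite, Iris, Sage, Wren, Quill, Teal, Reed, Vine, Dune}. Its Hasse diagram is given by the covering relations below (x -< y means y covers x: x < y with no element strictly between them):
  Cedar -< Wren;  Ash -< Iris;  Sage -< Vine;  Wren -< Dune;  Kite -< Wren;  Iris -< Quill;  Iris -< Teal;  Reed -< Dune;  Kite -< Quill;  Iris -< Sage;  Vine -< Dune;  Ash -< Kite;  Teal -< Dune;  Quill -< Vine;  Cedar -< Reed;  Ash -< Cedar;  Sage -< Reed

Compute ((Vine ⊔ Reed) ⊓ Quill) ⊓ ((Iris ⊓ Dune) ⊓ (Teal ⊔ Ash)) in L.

Vine ∨ Reed = Dune
Dune ∧ Quill = Quill
Iris ∧ Dune = Iris
Teal ∨ Ash = Teal
Iris ∧ Teal = Iris
Quill ∧ Iris = Iris

Iris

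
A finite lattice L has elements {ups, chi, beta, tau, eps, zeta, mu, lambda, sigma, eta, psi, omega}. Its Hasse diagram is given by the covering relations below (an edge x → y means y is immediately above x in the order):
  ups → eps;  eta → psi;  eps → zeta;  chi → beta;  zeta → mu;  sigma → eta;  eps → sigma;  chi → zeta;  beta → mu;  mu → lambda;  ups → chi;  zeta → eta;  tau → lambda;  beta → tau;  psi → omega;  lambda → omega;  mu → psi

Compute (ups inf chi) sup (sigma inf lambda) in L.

eps

ups ∧ chi = ups
sigma ∧ lambda = eps
ups ∨ eps = eps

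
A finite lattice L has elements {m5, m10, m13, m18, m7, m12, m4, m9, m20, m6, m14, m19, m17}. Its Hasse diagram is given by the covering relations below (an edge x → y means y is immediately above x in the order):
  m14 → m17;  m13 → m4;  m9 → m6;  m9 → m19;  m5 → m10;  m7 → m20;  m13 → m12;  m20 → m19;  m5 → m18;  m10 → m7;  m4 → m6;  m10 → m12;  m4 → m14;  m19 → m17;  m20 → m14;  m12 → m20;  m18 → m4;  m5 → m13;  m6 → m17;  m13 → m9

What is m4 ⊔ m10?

m14

Common upper bounds of {m4, m10}: m14, m17.
The least among these is m14.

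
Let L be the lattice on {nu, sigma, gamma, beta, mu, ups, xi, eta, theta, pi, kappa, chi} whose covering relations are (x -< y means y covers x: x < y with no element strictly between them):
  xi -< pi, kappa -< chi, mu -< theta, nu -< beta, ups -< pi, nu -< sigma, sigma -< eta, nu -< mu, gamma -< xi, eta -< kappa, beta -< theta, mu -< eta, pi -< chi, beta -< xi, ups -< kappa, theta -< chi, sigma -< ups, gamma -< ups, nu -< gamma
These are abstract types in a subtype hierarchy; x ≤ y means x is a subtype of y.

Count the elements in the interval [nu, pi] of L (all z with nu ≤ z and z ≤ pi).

7

The interval [nu, pi] = {beta, gamma, nu, pi, sigma, ups, xi}, which has 7 elements.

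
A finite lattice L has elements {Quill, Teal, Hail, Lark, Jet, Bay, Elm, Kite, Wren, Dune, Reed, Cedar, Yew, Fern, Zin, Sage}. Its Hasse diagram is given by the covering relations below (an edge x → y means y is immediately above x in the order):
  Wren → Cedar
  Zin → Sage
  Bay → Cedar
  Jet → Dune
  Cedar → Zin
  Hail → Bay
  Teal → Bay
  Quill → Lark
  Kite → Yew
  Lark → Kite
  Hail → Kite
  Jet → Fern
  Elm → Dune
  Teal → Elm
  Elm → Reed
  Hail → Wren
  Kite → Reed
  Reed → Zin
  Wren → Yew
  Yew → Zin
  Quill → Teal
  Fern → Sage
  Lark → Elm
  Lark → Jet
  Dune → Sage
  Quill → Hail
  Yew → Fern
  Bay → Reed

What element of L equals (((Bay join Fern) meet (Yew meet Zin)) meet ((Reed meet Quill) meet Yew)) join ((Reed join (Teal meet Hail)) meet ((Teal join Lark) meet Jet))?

Lark

Bay ∨ Fern = Sage
Yew ∧ Zin = Yew
Sage ∧ Yew = Yew
Reed ∧ Quill = Quill
Quill ∧ Yew = Quill
Yew ∧ Quill = Quill
Teal ∧ Hail = Quill
Reed ∨ Quill = Reed
Teal ∨ Lark = Elm
Elm ∧ Jet = Lark
Reed ∧ Lark = Lark
Quill ∨ Lark = Lark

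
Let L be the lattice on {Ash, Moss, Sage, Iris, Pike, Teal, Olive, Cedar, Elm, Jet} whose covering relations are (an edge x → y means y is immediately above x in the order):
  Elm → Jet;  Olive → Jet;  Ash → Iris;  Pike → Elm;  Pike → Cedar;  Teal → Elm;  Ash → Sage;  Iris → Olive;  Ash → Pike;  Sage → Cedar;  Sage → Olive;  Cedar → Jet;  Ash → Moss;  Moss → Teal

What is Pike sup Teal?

Common upper bounds of {Pike, Teal}: Elm, Jet.
The least among these is Elm.

Elm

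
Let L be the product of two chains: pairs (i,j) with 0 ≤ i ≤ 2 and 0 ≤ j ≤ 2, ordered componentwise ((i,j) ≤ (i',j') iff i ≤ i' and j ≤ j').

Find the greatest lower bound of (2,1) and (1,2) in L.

(1,1)

In a product of chains, the meet is componentwise min, giving (1,1).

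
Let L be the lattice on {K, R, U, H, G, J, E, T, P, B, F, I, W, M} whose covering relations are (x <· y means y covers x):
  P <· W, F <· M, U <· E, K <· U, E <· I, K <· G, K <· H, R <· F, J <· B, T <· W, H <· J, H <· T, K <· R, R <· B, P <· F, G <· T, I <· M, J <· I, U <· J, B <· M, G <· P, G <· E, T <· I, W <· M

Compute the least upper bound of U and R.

B

Common upper bounds of {U, R}: B, M.
The least among these is B.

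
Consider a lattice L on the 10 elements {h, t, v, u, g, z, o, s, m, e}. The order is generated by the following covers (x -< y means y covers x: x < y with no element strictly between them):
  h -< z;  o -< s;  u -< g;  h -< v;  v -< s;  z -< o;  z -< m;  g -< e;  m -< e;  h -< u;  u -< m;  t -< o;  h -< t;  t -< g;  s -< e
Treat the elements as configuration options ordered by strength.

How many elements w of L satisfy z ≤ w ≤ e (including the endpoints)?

The interval [z, e] = {e, m, o, s, z}, which has 5 elements.

5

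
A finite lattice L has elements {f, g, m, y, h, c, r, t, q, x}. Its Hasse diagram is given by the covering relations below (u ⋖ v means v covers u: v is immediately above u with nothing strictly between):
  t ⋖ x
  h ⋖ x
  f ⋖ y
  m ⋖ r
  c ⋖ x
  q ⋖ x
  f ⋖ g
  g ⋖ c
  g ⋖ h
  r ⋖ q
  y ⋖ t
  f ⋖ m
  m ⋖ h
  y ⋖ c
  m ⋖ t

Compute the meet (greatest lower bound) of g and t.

Common lower bounds of {g, t}: f.
The greatest among these is f.

f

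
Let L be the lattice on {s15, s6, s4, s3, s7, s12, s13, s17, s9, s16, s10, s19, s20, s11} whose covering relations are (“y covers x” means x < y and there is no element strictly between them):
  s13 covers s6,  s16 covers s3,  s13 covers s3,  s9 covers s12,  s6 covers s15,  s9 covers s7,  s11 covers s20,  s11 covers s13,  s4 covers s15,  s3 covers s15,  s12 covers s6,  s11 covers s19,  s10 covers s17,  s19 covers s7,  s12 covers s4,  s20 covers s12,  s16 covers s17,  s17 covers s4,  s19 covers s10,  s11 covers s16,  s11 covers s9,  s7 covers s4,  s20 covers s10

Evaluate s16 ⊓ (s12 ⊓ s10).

s4

s12 ∧ s10 = s4
s16 ∧ s4 = s4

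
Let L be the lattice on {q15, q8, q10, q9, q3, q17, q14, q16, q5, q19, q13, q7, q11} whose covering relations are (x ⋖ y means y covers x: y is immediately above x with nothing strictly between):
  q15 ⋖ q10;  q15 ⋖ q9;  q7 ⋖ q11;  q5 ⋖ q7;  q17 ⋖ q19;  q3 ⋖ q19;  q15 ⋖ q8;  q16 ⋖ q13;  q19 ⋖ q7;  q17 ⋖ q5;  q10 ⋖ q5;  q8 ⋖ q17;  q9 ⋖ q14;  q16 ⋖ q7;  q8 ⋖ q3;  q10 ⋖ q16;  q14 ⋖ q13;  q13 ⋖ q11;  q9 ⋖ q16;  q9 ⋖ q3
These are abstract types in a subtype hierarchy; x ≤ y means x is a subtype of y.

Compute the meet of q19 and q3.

Common lower bounds of {q19, q3}: q15, q3, q8, q9.
The greatest among these is q3.

q3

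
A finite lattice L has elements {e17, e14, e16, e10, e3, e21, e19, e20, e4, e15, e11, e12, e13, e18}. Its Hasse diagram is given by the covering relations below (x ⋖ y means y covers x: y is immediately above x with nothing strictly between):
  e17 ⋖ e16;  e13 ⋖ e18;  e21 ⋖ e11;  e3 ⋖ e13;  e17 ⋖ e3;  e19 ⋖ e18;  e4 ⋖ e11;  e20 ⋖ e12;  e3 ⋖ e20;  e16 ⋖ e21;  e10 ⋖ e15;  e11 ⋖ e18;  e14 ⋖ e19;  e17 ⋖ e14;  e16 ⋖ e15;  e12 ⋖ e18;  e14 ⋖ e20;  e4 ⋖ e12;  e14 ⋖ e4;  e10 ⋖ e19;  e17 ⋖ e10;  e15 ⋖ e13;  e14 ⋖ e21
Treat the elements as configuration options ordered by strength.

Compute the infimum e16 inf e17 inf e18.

e17

Common lower bounds of {e16, e17, e18}: e17.
The greatest among these is e17.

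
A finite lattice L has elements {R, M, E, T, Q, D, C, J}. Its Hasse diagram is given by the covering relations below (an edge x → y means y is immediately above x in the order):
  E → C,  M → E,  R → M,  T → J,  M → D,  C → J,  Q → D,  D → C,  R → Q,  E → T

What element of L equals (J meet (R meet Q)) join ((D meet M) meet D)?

R ∧ Q = R
J ∧ R = R
D ∧ M = M
M ∧ D = M
R ∨ M = M

M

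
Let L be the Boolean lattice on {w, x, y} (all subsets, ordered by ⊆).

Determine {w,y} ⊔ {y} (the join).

{w,y}

Under ⊆, join is union: {w,y} ∪ {y} = {w,y}.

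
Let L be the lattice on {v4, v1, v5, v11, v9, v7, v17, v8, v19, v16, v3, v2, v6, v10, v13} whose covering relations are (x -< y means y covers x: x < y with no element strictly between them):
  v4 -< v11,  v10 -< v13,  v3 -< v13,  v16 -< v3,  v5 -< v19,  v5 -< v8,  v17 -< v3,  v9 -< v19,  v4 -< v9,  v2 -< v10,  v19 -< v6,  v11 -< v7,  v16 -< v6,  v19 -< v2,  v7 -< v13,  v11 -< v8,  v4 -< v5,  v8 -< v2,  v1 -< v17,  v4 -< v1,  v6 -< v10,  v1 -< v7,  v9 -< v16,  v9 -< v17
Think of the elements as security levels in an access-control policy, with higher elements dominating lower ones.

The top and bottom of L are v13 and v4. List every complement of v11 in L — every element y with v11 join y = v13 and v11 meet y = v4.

Need y with v11 ∨ y = v13 and v11 ∧ y = v4.
Checking each element gives: v17, v3.

v17, v3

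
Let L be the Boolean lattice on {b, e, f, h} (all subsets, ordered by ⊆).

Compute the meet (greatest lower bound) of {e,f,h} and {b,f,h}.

{f,h}

Common lower bounds of {{e,f,h}, {b,f,h}}: {f,h}, {f}, {h}, ∅.
The greatest among these is {f,h}.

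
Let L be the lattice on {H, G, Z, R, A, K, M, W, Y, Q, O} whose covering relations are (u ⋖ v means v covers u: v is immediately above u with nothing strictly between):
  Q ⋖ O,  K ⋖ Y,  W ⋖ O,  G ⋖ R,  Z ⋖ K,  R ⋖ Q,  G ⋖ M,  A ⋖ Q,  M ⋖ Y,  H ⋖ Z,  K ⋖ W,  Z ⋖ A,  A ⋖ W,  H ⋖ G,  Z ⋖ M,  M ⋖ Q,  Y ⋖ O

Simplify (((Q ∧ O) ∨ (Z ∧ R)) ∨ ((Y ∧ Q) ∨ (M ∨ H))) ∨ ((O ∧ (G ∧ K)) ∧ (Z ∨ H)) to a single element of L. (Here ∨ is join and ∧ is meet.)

Q ∧ O = Q
Z ∧ R = H
Q ∨ H = Q
Y ∧ Q = M
M ∨ H = M
M ∨ M = M
Q ∨ M = Q
G ∧ K = H
O ∧ H = H
Z ∨ H = Z
H ∧ Z = H
Q ∨ H = Q

Q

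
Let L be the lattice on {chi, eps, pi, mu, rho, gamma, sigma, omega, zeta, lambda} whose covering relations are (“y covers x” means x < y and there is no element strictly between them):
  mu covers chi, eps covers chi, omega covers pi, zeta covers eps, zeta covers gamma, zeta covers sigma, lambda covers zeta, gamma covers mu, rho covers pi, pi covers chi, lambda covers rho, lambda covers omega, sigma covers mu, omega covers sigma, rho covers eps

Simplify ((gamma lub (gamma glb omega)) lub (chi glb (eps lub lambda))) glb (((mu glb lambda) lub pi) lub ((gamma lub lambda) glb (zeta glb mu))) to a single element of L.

mu

gamma ∧ omega = mu
gamma ∨ mu = gamma
eps ∨ lambda = lambda
chi ∧ lambda = chi
gamma ∨ chi = gamma
mu ∧ lambda = mu
mu ∨ pi = omega
gamma ∨ lambda = lambda
zeta ∧ mu = mu
lambda ∧ mu = mu
omega ∨ mu = omega
gamma ∧ omega = mu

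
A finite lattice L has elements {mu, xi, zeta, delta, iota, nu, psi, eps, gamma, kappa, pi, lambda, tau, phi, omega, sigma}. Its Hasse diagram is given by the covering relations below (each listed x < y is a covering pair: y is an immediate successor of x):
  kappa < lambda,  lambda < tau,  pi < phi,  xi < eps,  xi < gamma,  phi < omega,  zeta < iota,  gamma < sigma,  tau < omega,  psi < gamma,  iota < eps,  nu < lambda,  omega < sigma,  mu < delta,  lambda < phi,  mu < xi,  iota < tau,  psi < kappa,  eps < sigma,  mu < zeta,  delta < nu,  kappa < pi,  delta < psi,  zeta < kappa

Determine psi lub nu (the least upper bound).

lambda

Common upper bounds of {psi, nu}: lambda, omega, phi, sigma, tau.
The least among these is lambda.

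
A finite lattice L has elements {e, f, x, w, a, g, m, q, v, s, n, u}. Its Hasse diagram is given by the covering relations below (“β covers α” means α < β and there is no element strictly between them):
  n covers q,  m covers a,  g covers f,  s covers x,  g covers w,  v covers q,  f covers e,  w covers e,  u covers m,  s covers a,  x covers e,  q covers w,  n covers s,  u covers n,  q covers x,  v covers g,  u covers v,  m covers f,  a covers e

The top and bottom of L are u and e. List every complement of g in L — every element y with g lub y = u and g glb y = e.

a, s

Need y with g ∨ y = u and g ∧ y = e.
Checking each element gives: a, s.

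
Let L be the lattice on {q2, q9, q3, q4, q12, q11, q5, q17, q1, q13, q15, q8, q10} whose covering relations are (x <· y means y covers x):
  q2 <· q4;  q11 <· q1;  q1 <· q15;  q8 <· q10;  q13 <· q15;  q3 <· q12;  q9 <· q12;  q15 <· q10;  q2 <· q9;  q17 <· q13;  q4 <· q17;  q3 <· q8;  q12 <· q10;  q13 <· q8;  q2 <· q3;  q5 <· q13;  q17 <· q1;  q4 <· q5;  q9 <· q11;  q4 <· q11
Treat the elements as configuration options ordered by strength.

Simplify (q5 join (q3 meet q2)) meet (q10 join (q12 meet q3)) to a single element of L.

q3 ∧ q2 = q2
q5 ∨ q2 = q5
q12 ∧ q3 = q3
q10 ∨ q3 = q10
q5 ∧ q10 = q5

q5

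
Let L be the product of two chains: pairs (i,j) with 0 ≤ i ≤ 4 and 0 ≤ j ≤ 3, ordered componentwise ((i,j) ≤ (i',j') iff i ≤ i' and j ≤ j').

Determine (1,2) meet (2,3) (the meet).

(1,2)

In a product of chains, the meet is componentwise min, giving (1,2).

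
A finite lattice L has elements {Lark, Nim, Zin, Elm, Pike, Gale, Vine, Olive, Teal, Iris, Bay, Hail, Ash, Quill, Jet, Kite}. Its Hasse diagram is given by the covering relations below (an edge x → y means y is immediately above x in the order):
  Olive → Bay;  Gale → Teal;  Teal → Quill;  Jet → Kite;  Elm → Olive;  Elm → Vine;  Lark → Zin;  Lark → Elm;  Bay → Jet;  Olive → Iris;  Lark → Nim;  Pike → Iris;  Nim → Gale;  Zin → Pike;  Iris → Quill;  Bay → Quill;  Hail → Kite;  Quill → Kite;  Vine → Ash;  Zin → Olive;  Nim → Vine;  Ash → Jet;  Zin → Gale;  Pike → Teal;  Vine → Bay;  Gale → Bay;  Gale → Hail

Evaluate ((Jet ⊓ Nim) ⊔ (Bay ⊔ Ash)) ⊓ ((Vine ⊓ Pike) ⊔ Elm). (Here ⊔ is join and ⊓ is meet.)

Jet ∧ Nim = Nim
Bay ∨ Ash = Jet
Nim ∨ Jet = Jet
Vine ∧ Pike = Lark
Lark ∨ Elm = Elm
Jet ∧ Elm = Elm

Elm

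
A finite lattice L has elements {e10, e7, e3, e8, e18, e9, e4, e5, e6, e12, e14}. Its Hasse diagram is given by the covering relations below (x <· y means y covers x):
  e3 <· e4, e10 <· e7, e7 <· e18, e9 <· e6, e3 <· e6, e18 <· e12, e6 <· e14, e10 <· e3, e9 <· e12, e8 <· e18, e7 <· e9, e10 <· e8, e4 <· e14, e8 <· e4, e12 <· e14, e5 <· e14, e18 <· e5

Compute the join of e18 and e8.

e18

Common upper bounds of {e18, e8}: e12, e14, e18, e5.
The least among these is e18.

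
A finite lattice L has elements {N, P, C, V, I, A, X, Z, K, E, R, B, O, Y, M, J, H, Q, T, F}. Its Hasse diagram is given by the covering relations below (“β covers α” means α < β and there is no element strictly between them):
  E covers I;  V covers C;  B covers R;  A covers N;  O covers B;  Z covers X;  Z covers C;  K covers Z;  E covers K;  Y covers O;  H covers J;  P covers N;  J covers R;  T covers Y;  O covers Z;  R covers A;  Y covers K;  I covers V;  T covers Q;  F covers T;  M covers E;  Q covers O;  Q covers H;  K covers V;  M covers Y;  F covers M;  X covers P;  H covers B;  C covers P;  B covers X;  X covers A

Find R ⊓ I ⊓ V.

Common lower bounds of {R, I, V}: N.
The greatest among these is N.

N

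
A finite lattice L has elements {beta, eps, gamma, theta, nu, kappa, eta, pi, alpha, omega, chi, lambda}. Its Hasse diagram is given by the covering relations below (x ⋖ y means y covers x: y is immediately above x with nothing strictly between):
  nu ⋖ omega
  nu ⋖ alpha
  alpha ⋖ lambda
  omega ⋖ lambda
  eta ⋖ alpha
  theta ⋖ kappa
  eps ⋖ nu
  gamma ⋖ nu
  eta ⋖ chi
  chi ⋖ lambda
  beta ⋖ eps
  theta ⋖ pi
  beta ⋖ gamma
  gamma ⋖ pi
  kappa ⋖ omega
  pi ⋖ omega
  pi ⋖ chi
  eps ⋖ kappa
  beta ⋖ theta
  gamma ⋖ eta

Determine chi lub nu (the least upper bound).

Common upper bounds of {chi, nu}: lambda.
The least among these is lambda.

lambda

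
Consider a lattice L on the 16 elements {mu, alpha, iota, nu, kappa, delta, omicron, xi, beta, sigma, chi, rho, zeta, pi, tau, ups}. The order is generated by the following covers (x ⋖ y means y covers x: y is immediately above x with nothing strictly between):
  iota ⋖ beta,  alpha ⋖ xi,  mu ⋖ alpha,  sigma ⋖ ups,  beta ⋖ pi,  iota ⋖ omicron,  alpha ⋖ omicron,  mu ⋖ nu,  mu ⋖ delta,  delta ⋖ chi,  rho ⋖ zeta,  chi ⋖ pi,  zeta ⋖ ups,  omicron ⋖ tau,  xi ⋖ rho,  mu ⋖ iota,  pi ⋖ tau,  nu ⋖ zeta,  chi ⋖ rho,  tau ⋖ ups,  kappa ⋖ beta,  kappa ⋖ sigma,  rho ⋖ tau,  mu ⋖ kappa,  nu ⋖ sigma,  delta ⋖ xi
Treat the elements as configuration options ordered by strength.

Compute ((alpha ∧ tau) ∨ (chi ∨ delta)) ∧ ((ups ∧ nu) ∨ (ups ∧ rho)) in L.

alpha ∧ tau = alpha
chi ∨ delta = chi
alpha ∨ chi = rho
ups ∧ nu = nu
ups ∧ rho = rho
nu ∨ rho = zeta
rho ∧ zeta = rho

rho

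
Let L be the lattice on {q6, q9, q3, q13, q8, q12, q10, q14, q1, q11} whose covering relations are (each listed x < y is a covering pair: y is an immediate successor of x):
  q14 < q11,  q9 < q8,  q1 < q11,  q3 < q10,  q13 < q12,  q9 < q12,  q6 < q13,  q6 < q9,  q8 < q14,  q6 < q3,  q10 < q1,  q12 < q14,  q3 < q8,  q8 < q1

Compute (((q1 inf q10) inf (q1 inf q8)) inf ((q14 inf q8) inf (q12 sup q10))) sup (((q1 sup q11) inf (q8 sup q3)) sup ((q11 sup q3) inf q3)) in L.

q8

q1 ∧ q10 = q10
q1 ∧ q8 = q8
q10 ∧ q8 = q3
q14 ∧ q8 = q8
q12 ∨ q10 = q11
q8 ∧ q11 = q8
q3 ∧ q8 = q3
q1 ∨ q11 = q11
q8 ∨ q3 = q8
q11 ∧ q8 = q8
q11 ∨ q3 = q11
q11 ∧ q3 = q3
q8 ∨ q3 = q8
q3 ∨ q8 = q8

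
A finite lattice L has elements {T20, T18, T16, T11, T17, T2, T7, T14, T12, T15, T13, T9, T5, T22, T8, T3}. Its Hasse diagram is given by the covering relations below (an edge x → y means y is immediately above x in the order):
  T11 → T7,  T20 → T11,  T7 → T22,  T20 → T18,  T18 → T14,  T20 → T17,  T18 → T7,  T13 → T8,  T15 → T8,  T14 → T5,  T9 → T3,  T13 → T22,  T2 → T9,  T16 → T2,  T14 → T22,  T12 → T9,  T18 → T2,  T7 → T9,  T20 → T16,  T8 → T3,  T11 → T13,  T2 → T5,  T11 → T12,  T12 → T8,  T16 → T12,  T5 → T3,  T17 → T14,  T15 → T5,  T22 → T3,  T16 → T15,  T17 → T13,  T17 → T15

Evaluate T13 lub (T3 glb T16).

T8

T3 ∧ T16 = T16
T13 ∨ T16 = T8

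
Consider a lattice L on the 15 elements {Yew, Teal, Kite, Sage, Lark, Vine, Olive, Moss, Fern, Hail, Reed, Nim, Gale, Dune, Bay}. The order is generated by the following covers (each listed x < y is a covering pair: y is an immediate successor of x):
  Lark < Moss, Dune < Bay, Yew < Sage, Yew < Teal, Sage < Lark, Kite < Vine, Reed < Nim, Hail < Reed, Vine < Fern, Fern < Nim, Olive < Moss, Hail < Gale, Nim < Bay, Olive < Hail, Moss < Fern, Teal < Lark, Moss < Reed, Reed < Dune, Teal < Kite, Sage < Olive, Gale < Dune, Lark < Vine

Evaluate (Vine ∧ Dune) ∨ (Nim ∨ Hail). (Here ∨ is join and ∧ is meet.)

Nim

Vine ∧ Dune = Lark
Nim ∨ Hail = Nim
Lark ∨ Nim = Nim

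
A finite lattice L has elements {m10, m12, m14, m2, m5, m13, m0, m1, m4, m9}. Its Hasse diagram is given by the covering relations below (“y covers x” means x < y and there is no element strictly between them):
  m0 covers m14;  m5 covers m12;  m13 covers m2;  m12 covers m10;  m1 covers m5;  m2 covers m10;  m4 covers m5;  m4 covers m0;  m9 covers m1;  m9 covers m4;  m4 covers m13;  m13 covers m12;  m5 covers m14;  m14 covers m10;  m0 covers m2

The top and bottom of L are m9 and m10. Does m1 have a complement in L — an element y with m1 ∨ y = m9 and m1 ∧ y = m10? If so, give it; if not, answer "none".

Need y with m1 ∨ y = m9 and m1 ∧ y = m10.
Checking each element gives: m2.

m2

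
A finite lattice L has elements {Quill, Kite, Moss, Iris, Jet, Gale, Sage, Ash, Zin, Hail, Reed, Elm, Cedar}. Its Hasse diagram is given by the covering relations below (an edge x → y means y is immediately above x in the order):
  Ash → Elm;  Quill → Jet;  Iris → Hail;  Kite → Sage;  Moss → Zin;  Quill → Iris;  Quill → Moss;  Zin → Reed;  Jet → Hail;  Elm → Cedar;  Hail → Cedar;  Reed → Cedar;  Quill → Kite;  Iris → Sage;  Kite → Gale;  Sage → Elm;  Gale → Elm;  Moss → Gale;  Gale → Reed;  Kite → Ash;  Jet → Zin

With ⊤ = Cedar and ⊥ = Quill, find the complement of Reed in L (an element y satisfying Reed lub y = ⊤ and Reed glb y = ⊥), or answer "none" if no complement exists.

Iris

Need y with Reed ∨ y = Cedar and Reed ∧ y = Quill.
Checking each element gives: Iris.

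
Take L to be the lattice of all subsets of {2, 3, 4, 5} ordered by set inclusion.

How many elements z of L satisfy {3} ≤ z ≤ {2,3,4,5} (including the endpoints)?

The interval [{3}, {2,3,4,5}] = {{2,3,4,5}, {2,3,4}, {2,3,5}, {2,3}, {3,4,5}, {3,4}, {3,5}, {3}}, which has 8 elements.

8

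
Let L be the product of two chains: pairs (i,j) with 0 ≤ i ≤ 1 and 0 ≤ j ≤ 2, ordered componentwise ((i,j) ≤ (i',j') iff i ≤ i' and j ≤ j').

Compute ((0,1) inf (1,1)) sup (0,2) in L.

(0,2)

(0,1) ∧ (1,1) = (0,1)
(0,1) ∨ (0,2) = (0,2)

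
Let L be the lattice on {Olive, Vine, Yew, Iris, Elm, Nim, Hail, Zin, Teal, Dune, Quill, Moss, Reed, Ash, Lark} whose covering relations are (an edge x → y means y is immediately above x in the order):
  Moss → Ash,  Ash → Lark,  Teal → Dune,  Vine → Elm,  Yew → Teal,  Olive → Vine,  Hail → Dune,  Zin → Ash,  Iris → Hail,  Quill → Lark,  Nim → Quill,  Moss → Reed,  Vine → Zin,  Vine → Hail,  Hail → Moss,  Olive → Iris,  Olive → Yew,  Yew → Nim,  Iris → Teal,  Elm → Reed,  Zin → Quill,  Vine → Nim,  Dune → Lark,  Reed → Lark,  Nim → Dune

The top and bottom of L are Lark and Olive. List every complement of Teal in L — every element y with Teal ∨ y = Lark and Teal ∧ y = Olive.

Need y with Teal ∨ y = Lark and Teal ∧ y = Olive.
Checking each element gives: Elm, Zin.

Elm, Zin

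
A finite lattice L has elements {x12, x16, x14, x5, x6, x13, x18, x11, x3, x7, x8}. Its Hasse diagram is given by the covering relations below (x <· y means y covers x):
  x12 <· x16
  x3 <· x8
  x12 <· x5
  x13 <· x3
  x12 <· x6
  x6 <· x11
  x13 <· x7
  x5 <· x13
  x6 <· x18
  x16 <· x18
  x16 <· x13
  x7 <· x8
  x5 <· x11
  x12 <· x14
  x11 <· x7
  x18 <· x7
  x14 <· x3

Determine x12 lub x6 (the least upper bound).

x6

Common upper bounds of {x12, x6}: x11, x18, x6, x7, x8.
The least among these is x6.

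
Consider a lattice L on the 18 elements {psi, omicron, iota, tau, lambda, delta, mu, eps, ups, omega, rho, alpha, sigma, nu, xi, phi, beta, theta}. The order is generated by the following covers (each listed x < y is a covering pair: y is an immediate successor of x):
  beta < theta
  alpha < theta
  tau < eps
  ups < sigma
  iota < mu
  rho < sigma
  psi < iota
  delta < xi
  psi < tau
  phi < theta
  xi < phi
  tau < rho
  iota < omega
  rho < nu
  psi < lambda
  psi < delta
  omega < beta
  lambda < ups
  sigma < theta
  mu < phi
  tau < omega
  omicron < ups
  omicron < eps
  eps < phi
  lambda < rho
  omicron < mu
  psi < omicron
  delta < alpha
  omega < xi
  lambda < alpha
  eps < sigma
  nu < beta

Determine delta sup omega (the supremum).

Common upper bounds of {delta, omega}: phi, theta, xi.
The least among these is xi.

xi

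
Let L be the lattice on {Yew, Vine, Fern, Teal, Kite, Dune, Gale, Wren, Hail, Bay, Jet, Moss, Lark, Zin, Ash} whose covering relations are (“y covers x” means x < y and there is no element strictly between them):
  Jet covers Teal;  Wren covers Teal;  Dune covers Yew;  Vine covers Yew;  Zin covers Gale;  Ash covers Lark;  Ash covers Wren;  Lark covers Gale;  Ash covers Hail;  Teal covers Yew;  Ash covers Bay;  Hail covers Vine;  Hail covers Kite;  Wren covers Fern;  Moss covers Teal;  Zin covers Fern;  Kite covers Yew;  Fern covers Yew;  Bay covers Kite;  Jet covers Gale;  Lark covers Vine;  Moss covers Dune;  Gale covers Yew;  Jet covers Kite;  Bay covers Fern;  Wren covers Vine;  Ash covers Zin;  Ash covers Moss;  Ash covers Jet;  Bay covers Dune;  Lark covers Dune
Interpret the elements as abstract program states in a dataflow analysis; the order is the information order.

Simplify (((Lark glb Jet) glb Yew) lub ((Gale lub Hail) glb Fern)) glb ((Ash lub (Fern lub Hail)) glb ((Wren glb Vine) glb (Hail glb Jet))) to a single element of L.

Yew

Lark ∧ Jet = Gale
Gale ∧ Yew = Yew
Gale ∨ Hail = Ash
Ash ∧ Fern = Fern
Yew ∨ Fern = Fern
Fern ∨ Hail = Ash
Ash ∨ Ash = Ash
Wren ∧ Vine = Vine
Hail ∧ Jet = Kite
Vine ∧ Kite = Yew
Ash ∧ Yew = Yew
Fern ∧ Yew = Yew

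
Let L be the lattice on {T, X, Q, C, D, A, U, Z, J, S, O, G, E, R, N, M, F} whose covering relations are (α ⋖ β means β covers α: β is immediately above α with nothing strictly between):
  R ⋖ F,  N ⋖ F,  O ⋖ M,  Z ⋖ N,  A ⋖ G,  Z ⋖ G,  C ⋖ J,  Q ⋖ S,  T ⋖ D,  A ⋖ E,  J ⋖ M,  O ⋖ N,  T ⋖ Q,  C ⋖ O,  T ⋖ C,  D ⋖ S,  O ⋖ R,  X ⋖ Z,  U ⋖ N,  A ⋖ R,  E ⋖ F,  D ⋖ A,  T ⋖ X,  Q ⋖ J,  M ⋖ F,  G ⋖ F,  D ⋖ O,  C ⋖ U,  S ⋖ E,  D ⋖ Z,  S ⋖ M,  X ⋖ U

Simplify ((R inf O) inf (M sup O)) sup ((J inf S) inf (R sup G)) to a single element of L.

M

R ∧ O = O
M ∨ O = M
O ∧ M = O
J ∧ S = Q
R ∨ G = F
Q ∧ F = Q
O ∨ Q = M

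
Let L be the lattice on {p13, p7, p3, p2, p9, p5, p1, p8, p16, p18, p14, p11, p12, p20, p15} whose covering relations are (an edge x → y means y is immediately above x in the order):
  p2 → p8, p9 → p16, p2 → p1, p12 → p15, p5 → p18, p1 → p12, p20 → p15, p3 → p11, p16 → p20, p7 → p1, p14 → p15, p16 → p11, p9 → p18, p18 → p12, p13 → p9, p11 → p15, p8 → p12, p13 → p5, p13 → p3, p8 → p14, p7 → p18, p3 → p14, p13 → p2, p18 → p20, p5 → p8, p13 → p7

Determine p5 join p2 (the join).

Common upper bounds of {p5, p2}: p12, p14, p15, p8.
The least among these is p8.

p8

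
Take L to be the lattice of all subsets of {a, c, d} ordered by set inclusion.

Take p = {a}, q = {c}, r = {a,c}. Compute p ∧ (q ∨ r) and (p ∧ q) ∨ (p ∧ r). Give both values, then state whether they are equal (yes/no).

{a}; {a}; yes

q ∨ r = {a,c}, so p ∧ (q ∨ r) = {a} ∧ {a,c} = {a}.
p ∧ q = {} and p ∧ r = {a}, so (p ∧ q) ∨ (p ∧ r) = {} ∨ {a} = {a}.
Equal: yes.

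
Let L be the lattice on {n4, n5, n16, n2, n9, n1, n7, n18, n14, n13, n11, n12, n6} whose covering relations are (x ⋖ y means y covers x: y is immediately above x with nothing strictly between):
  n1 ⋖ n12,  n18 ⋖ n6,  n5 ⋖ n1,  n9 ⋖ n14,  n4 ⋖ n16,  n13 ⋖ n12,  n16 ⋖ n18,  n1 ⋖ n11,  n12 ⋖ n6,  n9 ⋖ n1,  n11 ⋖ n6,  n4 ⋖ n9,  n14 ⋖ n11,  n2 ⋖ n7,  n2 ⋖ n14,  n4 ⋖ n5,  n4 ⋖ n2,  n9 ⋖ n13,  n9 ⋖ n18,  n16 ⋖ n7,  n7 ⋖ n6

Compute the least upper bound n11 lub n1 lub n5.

Common upper bounds of {n11, n1, n5}: n11, n6.
The least among these is n11.

n11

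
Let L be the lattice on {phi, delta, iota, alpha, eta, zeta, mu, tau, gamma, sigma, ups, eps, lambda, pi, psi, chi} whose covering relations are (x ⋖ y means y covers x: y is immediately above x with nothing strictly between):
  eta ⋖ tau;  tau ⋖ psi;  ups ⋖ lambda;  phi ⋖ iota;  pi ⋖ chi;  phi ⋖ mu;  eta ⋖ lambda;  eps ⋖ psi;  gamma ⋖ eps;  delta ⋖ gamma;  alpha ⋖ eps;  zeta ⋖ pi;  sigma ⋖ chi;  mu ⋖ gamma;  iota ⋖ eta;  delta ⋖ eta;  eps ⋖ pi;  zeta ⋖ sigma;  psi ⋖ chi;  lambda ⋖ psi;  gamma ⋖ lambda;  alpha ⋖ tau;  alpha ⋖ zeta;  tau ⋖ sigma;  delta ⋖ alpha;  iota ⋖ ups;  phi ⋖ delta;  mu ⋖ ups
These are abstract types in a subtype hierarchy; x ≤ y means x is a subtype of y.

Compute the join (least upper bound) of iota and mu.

Common upper bounds of {iota, mu}: chi, lambda, psi, ups.
The least among these is ups.

ups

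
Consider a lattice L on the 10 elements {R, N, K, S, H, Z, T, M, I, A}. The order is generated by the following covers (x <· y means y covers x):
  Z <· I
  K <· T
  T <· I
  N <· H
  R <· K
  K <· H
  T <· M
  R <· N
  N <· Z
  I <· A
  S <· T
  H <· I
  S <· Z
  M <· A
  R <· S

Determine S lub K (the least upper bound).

Common upper bounds of {S, K}: A, I, M, T.
The least among these is T.

T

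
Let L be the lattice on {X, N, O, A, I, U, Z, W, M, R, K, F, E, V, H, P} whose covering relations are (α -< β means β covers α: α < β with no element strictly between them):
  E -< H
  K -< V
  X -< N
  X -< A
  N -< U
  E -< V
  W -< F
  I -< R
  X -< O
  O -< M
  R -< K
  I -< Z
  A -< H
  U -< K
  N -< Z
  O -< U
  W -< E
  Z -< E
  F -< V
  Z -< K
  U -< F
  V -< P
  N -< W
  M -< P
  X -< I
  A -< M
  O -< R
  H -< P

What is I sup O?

Common upper bounds of {I, O}: K, P, R, V.
The least among these is R.

R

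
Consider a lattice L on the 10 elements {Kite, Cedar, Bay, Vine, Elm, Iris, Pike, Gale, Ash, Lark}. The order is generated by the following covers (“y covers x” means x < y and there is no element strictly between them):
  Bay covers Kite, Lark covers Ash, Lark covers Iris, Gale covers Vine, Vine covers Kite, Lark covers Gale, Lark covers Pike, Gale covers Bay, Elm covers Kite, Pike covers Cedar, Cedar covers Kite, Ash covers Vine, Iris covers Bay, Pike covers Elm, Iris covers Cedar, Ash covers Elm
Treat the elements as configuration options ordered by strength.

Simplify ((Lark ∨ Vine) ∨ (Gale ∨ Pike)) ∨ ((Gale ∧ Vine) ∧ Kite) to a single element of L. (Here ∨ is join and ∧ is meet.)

Lark ∨ Vine = Lark
Gale ∨ Pike = Lark
Lark ∨ Lark = Lark
Gale ∧ Vine = Vine
Vine ∧ Kite = Kite
Lark ∨ Kite = Lark

Lark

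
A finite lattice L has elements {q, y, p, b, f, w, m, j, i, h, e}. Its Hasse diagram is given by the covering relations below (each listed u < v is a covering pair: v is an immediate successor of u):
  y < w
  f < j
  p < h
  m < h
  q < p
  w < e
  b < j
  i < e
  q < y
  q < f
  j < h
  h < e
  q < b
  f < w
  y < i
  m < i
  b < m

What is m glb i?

Common lower bounds of {m, i}: b, m, q.
The greatest among these is m.

m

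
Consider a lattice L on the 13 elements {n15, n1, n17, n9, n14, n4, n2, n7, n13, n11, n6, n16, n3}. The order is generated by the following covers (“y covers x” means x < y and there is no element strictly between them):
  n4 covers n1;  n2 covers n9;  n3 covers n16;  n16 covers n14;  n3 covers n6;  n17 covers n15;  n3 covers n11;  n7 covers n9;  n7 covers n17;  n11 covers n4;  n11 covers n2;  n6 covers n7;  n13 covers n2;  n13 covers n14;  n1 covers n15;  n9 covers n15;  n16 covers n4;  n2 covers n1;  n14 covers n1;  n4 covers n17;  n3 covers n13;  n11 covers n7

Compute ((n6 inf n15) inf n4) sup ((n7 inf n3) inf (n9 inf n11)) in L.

n9

n6 ∧ n15 = n15
n15 ∧ n4 = n15
n7 ∧ n3 = n7
n9 ∧ n11 = n9
n7 ∧ n9 = n9
n15 ∨ n9 = n9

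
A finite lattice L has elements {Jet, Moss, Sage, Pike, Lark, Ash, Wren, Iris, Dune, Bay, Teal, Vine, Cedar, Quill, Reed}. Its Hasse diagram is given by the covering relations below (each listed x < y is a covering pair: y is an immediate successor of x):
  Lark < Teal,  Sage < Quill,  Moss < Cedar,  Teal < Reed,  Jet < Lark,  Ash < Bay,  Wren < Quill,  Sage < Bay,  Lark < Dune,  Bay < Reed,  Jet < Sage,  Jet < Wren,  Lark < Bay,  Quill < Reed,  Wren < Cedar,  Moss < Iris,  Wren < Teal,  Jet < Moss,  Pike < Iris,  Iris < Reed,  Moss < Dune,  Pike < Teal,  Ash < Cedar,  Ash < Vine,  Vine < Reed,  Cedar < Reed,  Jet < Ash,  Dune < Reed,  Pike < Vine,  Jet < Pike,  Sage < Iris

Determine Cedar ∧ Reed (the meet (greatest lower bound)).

Common lower bounds of {Cedar, Reed}: Ash, Cedar, Jet, Moss, Wren.
The greatest among these is Cedar.

Cedar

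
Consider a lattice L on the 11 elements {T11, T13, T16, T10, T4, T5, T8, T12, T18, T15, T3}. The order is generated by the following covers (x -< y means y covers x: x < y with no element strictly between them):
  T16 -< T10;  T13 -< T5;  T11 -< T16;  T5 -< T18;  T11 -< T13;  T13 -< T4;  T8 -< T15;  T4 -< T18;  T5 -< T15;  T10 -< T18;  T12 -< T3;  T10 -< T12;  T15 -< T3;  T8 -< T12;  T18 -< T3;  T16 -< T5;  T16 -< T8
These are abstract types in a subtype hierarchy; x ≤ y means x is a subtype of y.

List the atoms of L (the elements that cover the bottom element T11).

T13, T16

The atoms are exactly the elements that cover T11: T13, T16.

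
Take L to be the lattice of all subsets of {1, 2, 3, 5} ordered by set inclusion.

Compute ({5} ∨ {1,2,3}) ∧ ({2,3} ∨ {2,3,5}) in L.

{2,3,5}

{5} ∨ {1,2,3} = {1,2,3,5}
{2,3} ∨ {2,3,5} = {2,3,5}
{1,2,3,5} ∧ {2,3,5} = {2,3,5}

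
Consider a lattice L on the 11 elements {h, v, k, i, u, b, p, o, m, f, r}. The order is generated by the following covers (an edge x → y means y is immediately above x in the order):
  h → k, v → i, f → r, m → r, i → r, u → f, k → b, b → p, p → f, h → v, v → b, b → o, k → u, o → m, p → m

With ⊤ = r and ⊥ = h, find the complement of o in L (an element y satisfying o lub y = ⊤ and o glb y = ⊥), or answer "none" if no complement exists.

none

For every candidate y, either o ∨ y ≠ r or o ∧ y ≠ h; no complement exists.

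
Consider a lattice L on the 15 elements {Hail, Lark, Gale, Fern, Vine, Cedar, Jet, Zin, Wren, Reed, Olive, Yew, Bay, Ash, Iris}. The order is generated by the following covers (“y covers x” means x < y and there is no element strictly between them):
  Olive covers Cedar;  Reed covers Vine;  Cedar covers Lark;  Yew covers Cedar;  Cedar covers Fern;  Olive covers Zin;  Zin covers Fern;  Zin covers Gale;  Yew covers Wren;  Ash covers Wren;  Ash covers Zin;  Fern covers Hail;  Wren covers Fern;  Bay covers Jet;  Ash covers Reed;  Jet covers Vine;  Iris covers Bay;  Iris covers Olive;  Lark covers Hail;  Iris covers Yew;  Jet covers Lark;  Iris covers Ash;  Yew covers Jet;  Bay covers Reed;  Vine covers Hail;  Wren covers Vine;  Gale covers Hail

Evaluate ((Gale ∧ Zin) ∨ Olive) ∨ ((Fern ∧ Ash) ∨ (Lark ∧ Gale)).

Gale ∧ Zin = Gale
Gale ∨ Olive = Olive
Fern ∧ Ash = Fern
Lark ∧ Gale = Hail
Fern ∨ Hail = Fern
Olive ∨ Fern = Olive

Olive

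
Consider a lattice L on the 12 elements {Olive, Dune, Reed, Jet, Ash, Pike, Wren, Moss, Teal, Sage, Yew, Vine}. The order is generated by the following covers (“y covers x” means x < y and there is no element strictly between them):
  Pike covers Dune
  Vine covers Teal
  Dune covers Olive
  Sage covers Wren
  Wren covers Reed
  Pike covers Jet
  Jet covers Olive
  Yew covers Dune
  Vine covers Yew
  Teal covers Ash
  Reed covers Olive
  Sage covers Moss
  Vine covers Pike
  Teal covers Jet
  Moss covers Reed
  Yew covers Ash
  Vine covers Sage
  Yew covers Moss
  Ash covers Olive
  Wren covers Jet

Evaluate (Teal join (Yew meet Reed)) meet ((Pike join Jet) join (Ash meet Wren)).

Pike

Yew ∧ Reed = Reed
Teal ∨ Reed = Vine
Pike ∨ Jet = Pike
Ash ∧ Wren = Olive
Pike ∨ Olive = Pike
Vine ∧ Pike = Pike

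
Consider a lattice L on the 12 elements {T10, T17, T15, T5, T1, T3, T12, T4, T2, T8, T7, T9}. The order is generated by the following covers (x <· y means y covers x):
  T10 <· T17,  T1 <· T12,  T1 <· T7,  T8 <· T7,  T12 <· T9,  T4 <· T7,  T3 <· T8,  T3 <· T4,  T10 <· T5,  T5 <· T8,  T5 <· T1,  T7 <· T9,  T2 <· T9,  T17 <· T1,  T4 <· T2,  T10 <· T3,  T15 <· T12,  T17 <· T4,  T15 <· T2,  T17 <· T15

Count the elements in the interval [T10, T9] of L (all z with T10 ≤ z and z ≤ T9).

12

The interval [T10, T9] = {T1, T10, T12, T15, T17, T2, T3, T4, T5, T7, T8, T9}, which has 12 elements.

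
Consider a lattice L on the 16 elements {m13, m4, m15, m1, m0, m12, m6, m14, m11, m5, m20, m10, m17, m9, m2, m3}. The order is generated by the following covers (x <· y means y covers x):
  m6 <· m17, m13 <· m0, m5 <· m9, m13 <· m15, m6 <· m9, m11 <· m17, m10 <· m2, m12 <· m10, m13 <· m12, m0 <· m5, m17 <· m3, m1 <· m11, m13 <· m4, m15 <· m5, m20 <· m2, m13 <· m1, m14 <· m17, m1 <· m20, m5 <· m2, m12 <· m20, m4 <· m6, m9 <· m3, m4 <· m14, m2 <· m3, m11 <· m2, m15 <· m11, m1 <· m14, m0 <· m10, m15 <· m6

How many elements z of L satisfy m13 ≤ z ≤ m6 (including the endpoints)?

4

The interval [m13, m6] = {m13, m15, m4, m6}, which has 4 elements.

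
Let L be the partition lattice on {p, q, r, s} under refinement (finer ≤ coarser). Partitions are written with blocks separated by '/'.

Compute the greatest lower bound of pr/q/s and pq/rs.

The meet (common refinement) of pr/q/s and pq/rs intersects blocks pairwise, giving p/q/r/s.

p/q/r/s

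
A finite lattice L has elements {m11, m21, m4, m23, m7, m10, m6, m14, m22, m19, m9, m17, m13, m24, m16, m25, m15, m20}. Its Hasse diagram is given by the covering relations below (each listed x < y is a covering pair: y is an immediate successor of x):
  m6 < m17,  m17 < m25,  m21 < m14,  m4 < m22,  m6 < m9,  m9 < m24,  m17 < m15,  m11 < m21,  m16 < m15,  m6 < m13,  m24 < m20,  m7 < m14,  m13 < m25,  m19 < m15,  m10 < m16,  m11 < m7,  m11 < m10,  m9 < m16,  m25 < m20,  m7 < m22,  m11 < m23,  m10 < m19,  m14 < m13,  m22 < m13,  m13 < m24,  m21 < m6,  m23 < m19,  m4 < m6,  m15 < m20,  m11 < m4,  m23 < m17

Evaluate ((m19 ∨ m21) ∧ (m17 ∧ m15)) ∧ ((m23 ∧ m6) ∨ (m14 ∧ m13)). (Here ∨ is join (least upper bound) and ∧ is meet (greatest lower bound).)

m19 ∨ m21 = m15
m17 ∧ m15 = m17
m15 ∧ m17 = m17
m23 ∧ m6 = m11
m14 ∧ m13 = m14
m11 ∨ m14 = m14
m17 ∧ m14 = m21

m21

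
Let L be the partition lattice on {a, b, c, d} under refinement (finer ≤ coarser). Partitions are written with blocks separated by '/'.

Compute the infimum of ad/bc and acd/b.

ad/b/c

Common lower bounds of {ad/bc, acd/b}: a/b/c/d, ad/b/c.
The greatest among these is ad/b/c.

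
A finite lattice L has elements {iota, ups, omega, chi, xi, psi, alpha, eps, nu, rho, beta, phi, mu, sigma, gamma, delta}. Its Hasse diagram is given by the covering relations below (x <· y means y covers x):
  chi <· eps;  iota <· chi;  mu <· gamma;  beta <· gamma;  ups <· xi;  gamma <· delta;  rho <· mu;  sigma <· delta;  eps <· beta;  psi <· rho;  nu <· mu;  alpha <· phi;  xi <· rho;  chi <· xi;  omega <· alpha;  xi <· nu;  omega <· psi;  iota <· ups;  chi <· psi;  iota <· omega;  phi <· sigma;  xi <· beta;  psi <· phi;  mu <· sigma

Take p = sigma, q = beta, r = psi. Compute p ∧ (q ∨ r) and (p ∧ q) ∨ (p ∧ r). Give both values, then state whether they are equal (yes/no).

q ∨ r = gamma, so p ∧ (q ∨ r) = sigma ∧ gamma = mu.
p ∧ q = xi and p ∧ r = psi, so (p ∧ q) ∨ (p ∧ r) = xi ∨ psi = rho.
Equal: no.

mu; rho; no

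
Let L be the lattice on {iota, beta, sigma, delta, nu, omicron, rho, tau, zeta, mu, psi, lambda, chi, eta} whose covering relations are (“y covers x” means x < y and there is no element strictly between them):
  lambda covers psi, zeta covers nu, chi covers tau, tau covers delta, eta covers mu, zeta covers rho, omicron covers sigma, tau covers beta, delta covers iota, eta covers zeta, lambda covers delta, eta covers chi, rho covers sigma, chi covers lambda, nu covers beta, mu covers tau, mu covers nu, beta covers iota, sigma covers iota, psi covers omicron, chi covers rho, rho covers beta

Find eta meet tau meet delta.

Common lower bounds of {eta, tau, delta}: delta, iota.
The greatest among these is delta.

delta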